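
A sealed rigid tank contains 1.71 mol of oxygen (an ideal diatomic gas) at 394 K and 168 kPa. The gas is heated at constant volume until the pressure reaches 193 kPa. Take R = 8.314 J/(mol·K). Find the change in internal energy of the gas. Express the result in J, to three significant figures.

Constant volume ⇒ W = 0, so Q = ΔU = nCᵥΔT with Cᵥ = 5R/2 = 20.79 J/(mol·K).
At constant V, T₂/T₁ = P₂/P₁ ⇒ ΔT = T₁(P₂/P₁ − 1) = 394·(193/168 − 1) = 58.63 K.
ΔU = (1.71)(20.79)(58.63) = 2084 J.

ΔU ≈ 2080 J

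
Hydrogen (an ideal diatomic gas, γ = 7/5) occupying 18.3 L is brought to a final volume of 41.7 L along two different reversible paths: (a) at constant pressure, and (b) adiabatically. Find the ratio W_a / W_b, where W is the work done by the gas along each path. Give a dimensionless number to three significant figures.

Path (a) isobaric: W = P₁(V₂ − V₁) → W_a/(P₁V₁) = 1.279.
Path (b) adiabatic: W = P₁V₁(1 − (V₁/V₂)^(γ−1))/(γ−1) → W_b/(P₁V₁) = 0.7017.
W_a / W_b = 1.279 / 0.7017 = 1.822.

W_a / W_b ≈ 1.82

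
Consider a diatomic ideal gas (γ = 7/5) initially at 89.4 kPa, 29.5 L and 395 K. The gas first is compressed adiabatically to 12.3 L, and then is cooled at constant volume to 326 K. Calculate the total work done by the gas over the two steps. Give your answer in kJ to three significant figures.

W_total ≈ -2.76 kJ

Step 1 (adiabatic): W = (P₁V₁ − P₂V₂)/(γ−1) = (2637 − 3742)/0.4 = -2762 J.
Step 2 (isochoric): W = 0 (constant volume).
W_total = -2762 + 0 = -2762 J.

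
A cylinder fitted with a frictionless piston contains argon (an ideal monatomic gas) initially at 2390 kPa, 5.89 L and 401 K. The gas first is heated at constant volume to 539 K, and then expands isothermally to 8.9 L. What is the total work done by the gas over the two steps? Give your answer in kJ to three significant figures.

W_total ≈ 7.81 kJ

Step 1 (isochoric): W = 0 (constant volume).
After step 1: P = 3212 kPa (V unchanged).
Step 2 (isothermal): W = P₁V₁ ln(V₂/V₁) = (18922) ln(8.9/5.89) = 7811 J.
W_total = 0 + 7811 = 7811 J.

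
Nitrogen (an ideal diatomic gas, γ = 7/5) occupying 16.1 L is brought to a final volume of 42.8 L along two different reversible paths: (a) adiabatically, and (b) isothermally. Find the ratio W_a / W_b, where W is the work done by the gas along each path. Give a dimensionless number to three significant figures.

Path (a) adiabatic: W = P₁V₁(1 − (V₁/V₂)^(γ−1))/(γ−1) → W_a/(P₁V₁) = 0.8092.
Path (b) isothermal: W = P₁V₁ ln(V₂/V₁) → W_b/(P₁V₁) = 0.9777.
W_a / W_b = 0.8092 / 0.9777 = 0.8276.

W_a / W_b ≈ 0.828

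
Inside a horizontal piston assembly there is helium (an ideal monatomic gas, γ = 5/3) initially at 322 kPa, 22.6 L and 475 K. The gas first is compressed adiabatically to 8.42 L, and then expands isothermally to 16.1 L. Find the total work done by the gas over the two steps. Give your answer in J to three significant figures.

W_total ≈ -1060 J

Step 1 (adiabatic): W = (P₁V₁ − P₂V₂)/(γ−1) = (7277 − 14055)/0.667 = -10167 J.
After step 1: P = 1669 kPa, V = 8.42 L, T = 917.4 K.
Step 2 (isothermal): W = P₁V₁ ln(V₂/V₁) = (14055) ln(16.1/8.42) = 9111 J.
W_total = -10167 + 9111 = -1056 J.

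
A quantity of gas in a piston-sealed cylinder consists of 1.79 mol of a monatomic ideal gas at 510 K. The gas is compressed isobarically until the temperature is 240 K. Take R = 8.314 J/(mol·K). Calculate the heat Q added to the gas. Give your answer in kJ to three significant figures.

Isobaric: W = nRΔT = (1.79)(8.314)(-270) = -4018 J.
ΔU = nCᵥΔT with Cᵥ = 3R/2: ΔU = (1.79)(12.47)(-270) = -6027 J.
Q = ΔU + W = -6027 − 4018 = -10045 J.

Q ≈ -10.0 kJ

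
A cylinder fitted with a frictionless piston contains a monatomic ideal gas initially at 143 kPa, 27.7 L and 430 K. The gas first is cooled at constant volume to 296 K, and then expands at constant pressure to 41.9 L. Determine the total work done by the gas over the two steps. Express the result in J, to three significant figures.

Step 1 (isochoric): W = 0 (constant volume).
After step 1: P = 98.44 kPa (V unchanged).
Step 2 (isobaric): W = PΔV = (98.44 kPa)(41.9 − 27.7 L) = 1398 J.
W_total = 0 + 1398 = 1398 J.

W_total ≈ 1400 J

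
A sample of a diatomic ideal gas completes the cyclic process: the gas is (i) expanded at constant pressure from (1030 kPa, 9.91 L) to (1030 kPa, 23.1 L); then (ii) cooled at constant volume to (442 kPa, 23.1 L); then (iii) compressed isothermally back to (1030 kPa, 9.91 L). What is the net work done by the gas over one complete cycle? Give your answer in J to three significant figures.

Leg (i): W = PΔV = (1030)(23.1 − 9.91) = 13586 J.
Leg (ii): W = 0.
Leg (iii): W = PᵢVᵢ ln(V_f/Vᵢ) = (10210) ln(9.91/23.1) = -8641 J.
W_net = 13586 − 8641 = 4945 J.

W_net ≈ 4940 J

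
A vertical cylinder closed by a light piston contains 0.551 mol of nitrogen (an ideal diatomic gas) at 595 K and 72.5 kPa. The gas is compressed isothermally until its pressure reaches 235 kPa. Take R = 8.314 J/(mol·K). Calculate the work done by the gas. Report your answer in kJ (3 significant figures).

Isothermal process: W = nRT ln(V₂/V₁) = nRT ln(P₁/P₂).
W = (0.551)(8.314)(595) × ln(72.5/235)
  = 2726 × ln(0.3085) = 2726 × -1.176
W_by_gas = -3205 J.

W ≈ -3.21 kJ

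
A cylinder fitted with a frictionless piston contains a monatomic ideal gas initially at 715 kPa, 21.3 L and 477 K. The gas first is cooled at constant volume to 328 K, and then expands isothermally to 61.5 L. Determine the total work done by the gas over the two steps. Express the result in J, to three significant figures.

W_total ≈ 11100 J

Step 1 (isochoric): W = 0 (constant volume).
After step 1: P = 491.7 kPa (V unchanged).
Step 2 (isothermal): W = P₁V₁ ln(V₂/V₁) = (10472) ln(61.5/21.3) = 11104 J.
W_total = 0 + 11104 = 11104 J.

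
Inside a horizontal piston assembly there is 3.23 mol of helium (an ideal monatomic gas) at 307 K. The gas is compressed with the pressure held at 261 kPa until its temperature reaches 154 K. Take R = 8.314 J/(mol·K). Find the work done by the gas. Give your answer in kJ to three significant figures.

Isobaric: W = P ΔV = nR ΔT.
W = (3.23)(8.314)(154 − 307) = -4109 J.

W ≈ -4.11 kJ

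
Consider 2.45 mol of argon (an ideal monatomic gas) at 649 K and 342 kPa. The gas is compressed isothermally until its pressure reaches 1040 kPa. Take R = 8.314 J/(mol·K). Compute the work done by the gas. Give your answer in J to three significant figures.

W ≈ -14700 J

Isothermal process: W = nRT ln(V₂/V₁) = nRT ln(P₁/P₂).
W = (2.45)(8.314)(649) × ln(342/1040)
  = 13220 × ln(0.3288) = 13220 × -1.112
W_by_gas = -14702 J.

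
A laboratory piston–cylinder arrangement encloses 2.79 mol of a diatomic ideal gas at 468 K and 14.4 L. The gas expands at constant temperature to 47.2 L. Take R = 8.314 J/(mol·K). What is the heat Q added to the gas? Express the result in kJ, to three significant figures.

Q ≈ 12.9 kJ

Isothermal ⇒ ΔU = 0, so Q = W = nRT ln(V₂/V₁).
Q = (2.79)(8.314)(468) ln(47.2/14.4) = 10856 × 1.187 = 12888 J.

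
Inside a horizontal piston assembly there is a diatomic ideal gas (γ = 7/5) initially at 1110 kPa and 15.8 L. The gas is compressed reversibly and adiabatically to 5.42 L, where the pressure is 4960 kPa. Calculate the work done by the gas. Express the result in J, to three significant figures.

Adiabatic: W = (P₁V₁ − P₂V₂)/(γ − 1) with γ = 7/5.
P₁V₁ = 17538 J, P₂V₂ = 26883 J.
W = (17538 − 26883) / 0.4 = -23363 J.

W ≈ -23400 J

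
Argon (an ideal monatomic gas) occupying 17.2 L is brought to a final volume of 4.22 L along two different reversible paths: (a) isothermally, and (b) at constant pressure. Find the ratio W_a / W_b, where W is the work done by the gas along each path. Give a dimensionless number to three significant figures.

W_a / W_b ≈ 1.86

Path (a) isothermal: W = P₁V₁ ln(V₂/V₁) → W_a/(P₁V₁) = -1.405.
Path (b) isobaric: W = P₁(V₂ − V₁) → W_b/(P₁V₁) = -0.7547.
W_a / W_b = -1.405 / -0.7547 = 1.862.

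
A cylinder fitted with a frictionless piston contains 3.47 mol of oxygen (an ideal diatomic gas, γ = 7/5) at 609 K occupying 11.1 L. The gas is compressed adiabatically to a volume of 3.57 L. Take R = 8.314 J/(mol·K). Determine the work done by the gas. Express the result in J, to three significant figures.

W ≈ -25200 J

Adiabatic: TV^(γ−1) = const with γ = 7/5.
T₂ = T₁ (V₁/V₂)^(γ−1) = 609 × (11.1/3.57)^0.4 = 609 × 1.574 = 958.7 K.
W_by = nCᵥ(T₁ − T₂) = (3.47)(20.79)(609 − 958.7) = -25221 J.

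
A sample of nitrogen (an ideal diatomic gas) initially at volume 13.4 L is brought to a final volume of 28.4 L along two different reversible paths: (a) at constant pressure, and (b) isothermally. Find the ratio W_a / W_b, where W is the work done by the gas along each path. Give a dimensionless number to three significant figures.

W_a / W_b ≈ 1.49

Path (a) isobaric: W = P₁(V₂ − V₁) → W_a/(P₁V₁) = 1.119.
Path (b) isothermal: W = P₁V₁ ln(V₂/V₁) → W_b/(P₁V₁) = 0.7511.
W_a / W_b = 1.119 / 0.7511 = 1.49.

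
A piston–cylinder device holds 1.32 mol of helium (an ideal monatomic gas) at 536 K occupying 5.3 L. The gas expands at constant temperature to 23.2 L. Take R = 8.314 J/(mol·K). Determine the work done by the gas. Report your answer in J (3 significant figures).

Isothermal: W = nRT ln(V₂/V₁).
W = (1.32)(8.314)(536) × ln(23.2/5.3)
  = 5882 × 1.476
W_by_gas = 8685 J.

W ≈ 8680 J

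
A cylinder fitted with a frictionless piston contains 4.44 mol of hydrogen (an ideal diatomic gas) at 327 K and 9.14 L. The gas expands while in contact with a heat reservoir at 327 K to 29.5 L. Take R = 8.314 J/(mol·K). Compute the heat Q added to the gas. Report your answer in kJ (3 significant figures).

Q ≈ 14.1 kJ

Isothermal ⇒ ΔU = 0, so Q = W = nRT ln(V₂/V₁).
Q = (4.44)(8.314)(327) ln(29.5/9.14) = 12071 × 1.172 = 14144 J.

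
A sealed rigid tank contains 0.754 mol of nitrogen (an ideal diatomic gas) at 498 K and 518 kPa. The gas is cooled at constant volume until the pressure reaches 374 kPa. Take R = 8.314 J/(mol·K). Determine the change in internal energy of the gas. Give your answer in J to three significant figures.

ΔU ≈ -2170 J

Constant volume ⇒ W = 0, so Q = ΔU = nCᵥΔT with Cᵥ = 5R/2 = 20.79 J/(mol·K).
At constant V, T₂/T₁ = P₂/P₁ ⇒ ΔT = T₁(P₂/P₁ − 1) = 498·(374/518 − 1) = -138.4 K.
ΔU = (0.754)(20.79)(-138.4) = -2170 J.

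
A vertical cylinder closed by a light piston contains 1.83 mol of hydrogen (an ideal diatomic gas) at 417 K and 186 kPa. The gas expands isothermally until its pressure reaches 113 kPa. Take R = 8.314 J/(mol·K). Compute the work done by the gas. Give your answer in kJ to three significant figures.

Isothermal process: W = nRT ln(V₂/V₁) = nRT ln(P₁/P₂).
W = (1.83)(8.314)(417) × ln(186/113)
  = 6344 × ln(1.646) = 6344 × 0.4984
W_by_gas = 3162 J.

W ≈ 3.16 kJ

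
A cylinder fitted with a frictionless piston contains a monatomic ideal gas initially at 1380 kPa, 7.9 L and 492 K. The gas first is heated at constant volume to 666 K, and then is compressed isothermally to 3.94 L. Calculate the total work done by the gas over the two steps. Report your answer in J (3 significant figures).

Step 1 (isochoric): W = 0 (constant volume).
After step 1: P = 1868 kPa (V unchanged).
Step 2 (isothermal): W = P₁V₁ ln(V₂/V₁) = (14758) ln(3.94/7.9) = -10267 J.
W_total = 0 − 10267 = -10267 J.

W_total ≈ -10300 J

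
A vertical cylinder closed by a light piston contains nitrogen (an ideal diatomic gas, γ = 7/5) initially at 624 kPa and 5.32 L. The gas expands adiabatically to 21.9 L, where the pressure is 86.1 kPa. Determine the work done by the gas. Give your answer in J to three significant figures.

Adiabatic: W = (P₁V₁ − P₂V₂)/(γ − 1) with γ = 7/5.
P₁V₁ = 3320 J, P₂V₂ = 1886 J.
W = (3320 − 1886) / 0.4 = 3585 J.

W ≈ 3590 J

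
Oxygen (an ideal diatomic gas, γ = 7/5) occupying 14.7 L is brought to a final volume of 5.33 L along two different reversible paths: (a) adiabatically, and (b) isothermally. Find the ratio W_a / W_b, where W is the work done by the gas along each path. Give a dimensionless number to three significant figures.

Path (a) adiabatic: W = P₁V₁(1 − (V₁/V₂)^(γ−1))/(γ−1) → W_a/(P₁V₁) = -1.251.
Path (b) isothermal: W = P₁V₁ ln(V₂/V₁) → W_b/(P₁V₁) = -1.014.
W_a / W_b = -1.251 / -1.014 = 1.233.

W_a / W_b ≈ 1.23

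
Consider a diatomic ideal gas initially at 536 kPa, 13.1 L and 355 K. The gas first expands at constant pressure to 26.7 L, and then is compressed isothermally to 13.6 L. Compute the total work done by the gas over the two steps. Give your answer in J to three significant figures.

W_total ≈ -2360 J

Step 1 (isobaric): W = PΔV = (536 kPa)(26.7 − 13.1 L) = 7290 J.
After step 1: P = 536 kPa, V = 26.7 L, T = 723.5 K.
Step 2 (isothermal): W = P₁V₁ ln(V₂/V₁) = (14311) ln(13.6/26.7) = -9654 J.
W_total = 7290 − 9654 = -2365 J.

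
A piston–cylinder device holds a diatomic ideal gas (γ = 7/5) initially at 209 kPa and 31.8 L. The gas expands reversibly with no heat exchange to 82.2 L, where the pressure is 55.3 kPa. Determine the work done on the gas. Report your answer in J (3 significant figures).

Adiabatic: W = (P₁V₁ − P₂V₂)/(γ − 1) with γ = 7/5.
P₁V₁ = 6646 J, P₂V₂ = 4546 J.
W = (6646 − 4546) / 0.4 = 5251 J.
Work on gas = −W_by = -5251 J.

W ≈ -5250 J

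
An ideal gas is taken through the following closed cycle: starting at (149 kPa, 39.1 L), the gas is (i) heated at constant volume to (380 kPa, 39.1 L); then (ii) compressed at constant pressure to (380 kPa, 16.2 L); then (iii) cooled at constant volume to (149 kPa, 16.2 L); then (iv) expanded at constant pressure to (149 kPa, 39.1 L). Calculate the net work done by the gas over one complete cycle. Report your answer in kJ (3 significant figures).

Constant-volume legs do no work.
W(ii) = (380)(16.2 − 39.1) = -8702 J; W(iv) = (149)(39.1 − 16.2) = 3412 J.
W_net = -8702 + 3412 = -5290 J (the counter-clockwise enclosed area).

W_net ≈ -5.29 kJ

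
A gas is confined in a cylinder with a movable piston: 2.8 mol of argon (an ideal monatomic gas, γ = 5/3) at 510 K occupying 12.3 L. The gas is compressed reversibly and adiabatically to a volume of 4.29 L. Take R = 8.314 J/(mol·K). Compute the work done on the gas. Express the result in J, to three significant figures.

W ≈ 18100 J

Adiabatic: TV^(γ−1) = const with γ = 5/3.
T₂ = T₁ (V₁/V₂)^(γ−1) = 510 × (12.3/4.29)^0.667 = 510 × 2.018 = 1029 K.
W_by = nCᵥ(T₁ − T₂) = (2.8)(12.47)(510 − 1029) = -18133 J.
Work on gas = −W_by = 18133 J.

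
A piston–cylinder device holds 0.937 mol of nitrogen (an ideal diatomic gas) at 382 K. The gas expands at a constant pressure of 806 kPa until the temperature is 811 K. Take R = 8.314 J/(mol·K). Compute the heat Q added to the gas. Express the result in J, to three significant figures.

Isobaric: W = nRΔT = (0.937)(8.314)(429) = 3342 J.
ΔU = nCᵥΔT with Cᵥ = 5R/2: ΔU = (0.937)(20.79)(429) = 8355 J.
Q = ΔU + W = 8355 + 3342 = 11697 J.

Q ≈ 11700 J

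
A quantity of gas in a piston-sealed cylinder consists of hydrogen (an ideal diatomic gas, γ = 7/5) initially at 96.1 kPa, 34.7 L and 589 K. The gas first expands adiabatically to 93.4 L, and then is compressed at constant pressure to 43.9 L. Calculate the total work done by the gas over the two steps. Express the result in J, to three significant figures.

W_total ≈ 1540 J

Step 1 (adiabatic): W = (P₁V₁ − P₂V₂)/(γ−1) = (3335 − 2244)/0.4 = 2726 J.
After step 1: P = 24.03 kPa, V = 93.4 L, T = 396.4 K.
Step 2 (isobaric): W = PΔV = (24.03 kPa)(43.9 − 93.4 L) = -1189 J.
W_total = 2726 − 1189 = 1537 J.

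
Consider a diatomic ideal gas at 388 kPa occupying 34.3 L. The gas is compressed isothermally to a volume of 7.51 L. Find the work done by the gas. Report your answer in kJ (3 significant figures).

W ≈ -20.2 kJ

Isothermal: W = nRT ln(V₂/V₁) = P₁V₁ ln(V₂/V₁).
P₁V₁ = (388 kPa)(34.3 L) = 13308 J.
W = 13308 × ln(7.51/34.3) = 13308 × -1.519
W_by_gas = -20214 J.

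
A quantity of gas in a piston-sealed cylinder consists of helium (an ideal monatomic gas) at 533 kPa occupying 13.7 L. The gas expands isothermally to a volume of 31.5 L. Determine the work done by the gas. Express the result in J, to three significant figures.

Isothermal: W = nRT ln(V₂/V₁) = P₁V₁ ln(V₂/V₁).
P₁V₁ = (533 kPa)(13.7 L) = 7302 J.
W = 7302 × ln(31.5/13.7) = 7302 × 0.8326
W_by_gas = 6080 J.

W ≈ 6080 J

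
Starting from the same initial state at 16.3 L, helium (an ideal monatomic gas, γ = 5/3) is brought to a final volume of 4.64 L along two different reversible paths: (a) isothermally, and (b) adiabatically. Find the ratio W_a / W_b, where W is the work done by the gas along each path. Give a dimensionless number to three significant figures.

Path (a) isothermal: W = P₁V₁ ln(V₂/V₁) → W_a/(P₁V₁) = -1.256.
Path (b) adiabatic: W = P₁V₁(1 − (V₁/V₂)^(γ−1))/(γ−1) → W_b/(P₁V₁) = -1.966.
W_a / W_b = -1.256 / -1.966 = 0.639.

W_a / W_b ≈ 0.639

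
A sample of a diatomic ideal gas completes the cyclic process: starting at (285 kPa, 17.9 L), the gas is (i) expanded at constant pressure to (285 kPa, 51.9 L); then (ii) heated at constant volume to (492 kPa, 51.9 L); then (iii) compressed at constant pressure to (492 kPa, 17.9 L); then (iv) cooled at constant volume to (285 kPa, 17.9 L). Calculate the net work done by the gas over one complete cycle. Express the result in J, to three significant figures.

Constant-volume legs do no work.
W(i) = (285)(51.9 − 17.9) = 9690 J; W(iii) = (492)(17.9 − 51.9) = -16728 J.
W_net = 9690 − 16728 = -7038 J (the counter-clockwise enclosed area).

W_net ≈ -7040 J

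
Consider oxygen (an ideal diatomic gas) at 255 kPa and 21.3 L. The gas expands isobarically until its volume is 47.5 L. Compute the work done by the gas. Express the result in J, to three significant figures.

Isobaric: W = P ΔV.
W = (255 kPa)(47.5 − 21.3 L) = (255)(26.2) = 6681 J.

W ≈ 6680 J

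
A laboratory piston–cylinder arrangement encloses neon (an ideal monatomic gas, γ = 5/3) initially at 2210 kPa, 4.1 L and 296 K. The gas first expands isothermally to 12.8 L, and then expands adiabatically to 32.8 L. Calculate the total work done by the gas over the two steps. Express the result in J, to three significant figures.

Step 1 (isothermal): W = P₁V₁ ln(V₂/V₁) = (9061) ln(12.8/4.1) = 10316 J.
After step 1: P = 707.9 kPa, V = 12.8 L, T = 296 K.
Step 2 (adiabatic): W = (P₁V₁ − P₂V₂)/(γ−1) = (9061 − 4839)/0.667 = 6333 J.
W_total = 10316 + 6333 = 16649 J.

W_total ≈ 16600 J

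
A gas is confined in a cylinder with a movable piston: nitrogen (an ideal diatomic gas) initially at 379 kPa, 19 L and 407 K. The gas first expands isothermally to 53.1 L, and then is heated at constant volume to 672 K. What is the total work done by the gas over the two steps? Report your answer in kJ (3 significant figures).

Step 1 (isothermal): W = P₁V₁ ln(V₂/V₁) = (7201) ln(53.1/19) = 7401 J.
Step 2 (isochoric): W = 0 (constant volume).
W_total = 7401 + 0 = 7401 J.

W_total ≈ 7.40 kJ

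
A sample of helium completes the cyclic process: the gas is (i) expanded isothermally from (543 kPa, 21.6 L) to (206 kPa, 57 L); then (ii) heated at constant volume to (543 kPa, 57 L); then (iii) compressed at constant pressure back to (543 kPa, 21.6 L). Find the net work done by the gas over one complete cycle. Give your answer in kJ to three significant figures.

Leg (i): W = PᵢVᵢ ln(V_f/Vᵢ) = (11729) ln(57/21.6) = 11381 J.
Leg (ii): W = 0.
Leg (iii): W = PΔV = (543)(21.6 − 57) = -19222 J.
W_net = 11381 − 19222 = -7841 J.

W_net ≈ -7.84 kJ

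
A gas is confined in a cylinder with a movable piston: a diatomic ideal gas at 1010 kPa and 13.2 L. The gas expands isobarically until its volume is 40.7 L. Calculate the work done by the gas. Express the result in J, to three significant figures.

W ≈ 27800 J

Isobaric: W = P ΔV.
W = (1010 kPa)(40.7 − 13.2 L) = (1010)(27.5) = 27775 J.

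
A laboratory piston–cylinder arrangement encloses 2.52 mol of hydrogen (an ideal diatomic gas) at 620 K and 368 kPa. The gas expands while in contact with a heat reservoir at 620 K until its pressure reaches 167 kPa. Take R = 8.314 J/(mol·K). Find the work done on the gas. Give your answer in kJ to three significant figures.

Isothermal process: W = nRT ln(V₂/V₁) = nRT ln(P₁/P₂).
W = (2.52)(8.314)(620) × ln(368/167)
  = 12990 × ln(2.204) = 12990 × 0.7901
W_by_gas = 10263 J; work on gas = −W_by = -10263 J.

W ≈ -10.3 kJ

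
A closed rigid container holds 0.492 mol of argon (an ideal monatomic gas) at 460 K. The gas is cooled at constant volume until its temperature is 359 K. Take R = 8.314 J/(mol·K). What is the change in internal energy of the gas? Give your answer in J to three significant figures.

ΔU ≈ -620 J

Constant volume ⇒ W = 0, so Q = ΔU = nCᵥΔT with Cᵥ = 3R/2 = 12.47 J/(mol·K).
ΔU = (0.492)(12.47)(359 − 460) = -619.7 J.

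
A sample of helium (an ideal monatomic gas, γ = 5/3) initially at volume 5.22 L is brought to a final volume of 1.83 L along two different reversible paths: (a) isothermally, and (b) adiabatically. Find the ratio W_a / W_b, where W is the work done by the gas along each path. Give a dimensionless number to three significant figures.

Path (a) isothermal: W = P₁V₁ ln(V₂/V₁) → W_a/(P₁V₁) = -1.048.
Path (b) adiabatic: W = P₁V₁(1 − (V₁/V₂)^(γ−1))/(γ−1) → W_b/(P₁V₁) = -1.517.
W_a / W_b = -1.048 / -1.517 = 0.691.

W_a / W_b ≈ 0.691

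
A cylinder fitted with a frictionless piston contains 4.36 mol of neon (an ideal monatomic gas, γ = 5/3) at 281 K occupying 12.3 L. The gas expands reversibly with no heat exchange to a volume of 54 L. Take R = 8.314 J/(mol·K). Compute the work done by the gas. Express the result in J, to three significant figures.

W ≈ 9580 J

Adiabatic: TV^(γ−1) = const with γ = 5/3.
T₂ = T₁ (V₁/V₂)^(γ−1) = 281 × (12.3/54)^0.667 = 281 × 0.373 = 104.8 K.
W_by = nCᵥ(T₁ − T₂) = (4.36)(12.47)(281 − 104.8) = 9580 J.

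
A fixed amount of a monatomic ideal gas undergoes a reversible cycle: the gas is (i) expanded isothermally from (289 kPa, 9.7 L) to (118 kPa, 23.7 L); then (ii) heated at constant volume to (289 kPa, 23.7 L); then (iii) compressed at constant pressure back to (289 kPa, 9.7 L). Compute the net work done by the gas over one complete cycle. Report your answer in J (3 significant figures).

W_net ≈ -1540 J

Leg (i): W = PᵢVᵢ ln(V_f/Vᵢ) = (2803) ln(23.7/9.7) = 2504 J.
Leg (ii): W = 0.
Leg (iii): W = PΔV = (289)(9.7 − 23.7) = -4046 J.
W_net = 2504 − 4046 = -1542 J.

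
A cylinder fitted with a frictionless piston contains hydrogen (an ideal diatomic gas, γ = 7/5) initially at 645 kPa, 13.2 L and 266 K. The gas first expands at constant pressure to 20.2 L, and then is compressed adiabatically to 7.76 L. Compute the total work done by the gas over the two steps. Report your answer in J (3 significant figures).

Step 1 (isobaric): W = PΔV = (645 kPa)(20.2 − 13.2 L) = 4515 J.
After step 1: P = 645 kPa, V = 20.2 L, T = 407.1 K.
Step 2 (adiabatic): W = (P₁V₁ − P₂V₂)/(γ−1) = (13029 − 19103)/0.4 = -15186 J.
W_total = 4515 − 15186 = -10671 J.

W_total ≈ -10700 J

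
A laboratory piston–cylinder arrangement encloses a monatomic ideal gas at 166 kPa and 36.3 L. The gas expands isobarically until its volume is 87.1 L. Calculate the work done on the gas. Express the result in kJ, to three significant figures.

Isobaric: W = P ΔV.
W = (166 kPa)(87.1 − 36.3 L) = (166)(50.8) = 8433 J.
Work on gas = −W_by = -8433 J.

W ≈ -8.43 kJ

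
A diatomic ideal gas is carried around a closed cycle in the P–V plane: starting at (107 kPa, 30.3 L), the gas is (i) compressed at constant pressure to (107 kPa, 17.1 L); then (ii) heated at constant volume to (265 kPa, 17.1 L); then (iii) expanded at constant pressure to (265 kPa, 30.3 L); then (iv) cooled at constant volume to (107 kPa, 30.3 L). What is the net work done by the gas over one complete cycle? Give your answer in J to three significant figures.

W_net ≈ 2090 J

Constant-volume legs do no work.
W(i) = (107)(17.1 − 30.3) = -1412 J; W(iii) = (265)(30.3 − 17.1) = 3498 J.
W_net = -1412 + 3498 = 2086 J (the clockwise enclosed area).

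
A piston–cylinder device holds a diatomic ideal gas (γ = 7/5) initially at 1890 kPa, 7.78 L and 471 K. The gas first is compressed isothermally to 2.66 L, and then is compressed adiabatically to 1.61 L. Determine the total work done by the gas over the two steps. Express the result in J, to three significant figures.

Step 1 (isothermal): W = P₁V₁ ln(V₂/V₁) = (14704) ln(2.66/7.78) = -15781 J.
After step 1: P = 5528 kPa, V = 2.66 L, T = 471 K.
Step 2 (adiabatic): W = (P₁V₁ − P₂V₂)/(γ−1) = (14704 − 17975)/0.4 = -8176 J.
W_total = -15781 − 8176 = -23957 J.

W_total ≈ -24000 J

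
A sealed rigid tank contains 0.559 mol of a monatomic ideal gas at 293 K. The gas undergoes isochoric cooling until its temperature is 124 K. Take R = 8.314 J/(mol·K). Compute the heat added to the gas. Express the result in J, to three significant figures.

Constant volume ⇒ W = 0, so Q = ΔU = nCᵥΔT with Cᵥ = 3R/2 = 12.47 J/(mol·K).
ΔU = (0.559)(12.47)(124 − 293) = -1178 J.

Q ≈ -1180 J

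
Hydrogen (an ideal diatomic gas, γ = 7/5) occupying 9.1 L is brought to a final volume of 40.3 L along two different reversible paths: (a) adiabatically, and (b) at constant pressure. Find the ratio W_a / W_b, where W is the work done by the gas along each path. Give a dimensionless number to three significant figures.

W_a / W_b ≈ 0.327

Path (a) adiabatic: W = P₁V₁(1 − (V₁/V₂)^(γ−1))/(γ−1) → W_a/(P₁V₁) = 1.121.
Path (b) isobaric: W = P₁(V₂ − V₁) → W_b/(P₁V₁) = 3.429.
W_a / W_b = 1.121 / 3.429 = 0.3271.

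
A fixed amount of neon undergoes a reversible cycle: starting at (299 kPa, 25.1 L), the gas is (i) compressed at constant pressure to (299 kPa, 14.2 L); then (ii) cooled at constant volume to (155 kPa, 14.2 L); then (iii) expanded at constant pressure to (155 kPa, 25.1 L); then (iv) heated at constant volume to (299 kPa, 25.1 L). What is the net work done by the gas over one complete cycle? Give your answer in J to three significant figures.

W_net ≈ -1570 J

Constant-volume legs do no work.
W(i) = (299)(14.2 − 25.1) = -3259 J; W(iii) = (155)(25.1 − 14.2) = 1690 J.
W_net = -3259 + 1690 = -1570 J (the counter-clockwise enclosed area).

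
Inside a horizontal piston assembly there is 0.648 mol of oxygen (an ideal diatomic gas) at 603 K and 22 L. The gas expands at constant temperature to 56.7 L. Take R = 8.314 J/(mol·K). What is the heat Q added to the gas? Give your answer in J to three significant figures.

Q ≈ 3080 J

Isothermal ⇒ ΔU = 0, so Q = W = nRT ln(V₂/V₁).
Q = (0.648)(8.314)(603) ln(56.7/22) = 3249 × 0.9467 = 3076 J.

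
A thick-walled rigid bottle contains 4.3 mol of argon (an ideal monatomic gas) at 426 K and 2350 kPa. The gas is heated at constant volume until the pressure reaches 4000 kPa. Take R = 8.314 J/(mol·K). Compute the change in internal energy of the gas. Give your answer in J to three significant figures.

ΔU ≈ 16000 J

Constant volume ⇒ W = 0, so Q = ΔU = nCᵥΔT with Cᵥ = 3R/2 = 12.47 J/(mol·K).
At constant V, T₂/T₁ = P₂/P₁ ⇒ ΔT = T₁(P₂/P₁ − 1) = 426·(4000/2350 − 1) = 299.1 K.
ΔU = (4.3)(12.47)(299.1) = 16040 J.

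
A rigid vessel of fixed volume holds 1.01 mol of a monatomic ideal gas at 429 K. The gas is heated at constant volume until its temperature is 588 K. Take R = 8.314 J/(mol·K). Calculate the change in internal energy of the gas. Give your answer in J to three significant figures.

Constant volume ⇒ W = 0, so Q = ΔU = nCᵥΔT with Cᵥ = 3R/2 = 12.47 J/(mol·K).
ΔU = (1.01)(12.47)(588 − 429) = 2003 J.

ΔU ≈ 2000 J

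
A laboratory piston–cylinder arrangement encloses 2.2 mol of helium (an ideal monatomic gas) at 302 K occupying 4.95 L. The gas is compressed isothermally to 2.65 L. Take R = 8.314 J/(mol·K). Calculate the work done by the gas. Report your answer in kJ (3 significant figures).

W ≈ -3.45 kJ

Isothermal: W = nRT ln(V₂/V₁).
W = (2.2)(8.314)(302) × ln(2.65/4.95)
  = 5524 × -0.6248
W_by_gas = -3451 J.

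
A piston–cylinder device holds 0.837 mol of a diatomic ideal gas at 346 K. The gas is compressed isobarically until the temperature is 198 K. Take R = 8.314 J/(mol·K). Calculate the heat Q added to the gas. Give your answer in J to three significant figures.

Isobaric: W = nRΔT = (0.837)(8.314)(-148) = -1030 J.
ΔU = nCᵥΔT with Cᵥ = 5R/2: ΔU = (0.837)(20.79)(-148) = -2575 J.
Q = ΔU + W = -2575 − 1030 = -3605 J.

Q ≈ -3600 J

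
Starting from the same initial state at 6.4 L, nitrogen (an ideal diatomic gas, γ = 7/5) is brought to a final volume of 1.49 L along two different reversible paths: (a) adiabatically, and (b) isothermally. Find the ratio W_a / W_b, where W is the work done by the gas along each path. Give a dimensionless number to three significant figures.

W_a / W_b ≈ 1.36

Path (a) adiabatic: W = P₁V₁(1 − (V₁/V₂)^(γ−1))/(γ−1) → W_a/(P₁V₁) = -1.979.
Path (b) isothermal: W = P₁V₁ ln(V₂/V₁) → W_b/(P₁V₁) = -1.458.
W_a / W_b = -1.979 / -1.458 = 1.357.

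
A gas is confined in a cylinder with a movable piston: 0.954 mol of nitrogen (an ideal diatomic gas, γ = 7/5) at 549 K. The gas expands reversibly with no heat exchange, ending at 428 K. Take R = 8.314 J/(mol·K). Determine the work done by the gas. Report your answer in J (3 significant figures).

Adiabatic ⇒ Q = 0, so W_by = −ΔU = nCᵥ(T₁ − T₂).
Cᵥ = 5R/2 = 20.79 J/(mol·K).
W = (0.954)(20.79)(549 − 428) = 2399 J.

W ≈ 2400 J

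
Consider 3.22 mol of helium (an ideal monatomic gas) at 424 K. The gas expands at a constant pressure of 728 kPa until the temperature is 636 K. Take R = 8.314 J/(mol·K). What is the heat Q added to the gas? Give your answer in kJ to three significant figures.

Q ≈ 14.2 kJ

Isobaric: W = nRΔT = (3.22)(8.314)(212) = 5675 J.
ΔU = nCᵥΔT with Cᵥ = 3R/2: ΔU = (3.22)(12.47)(212) = 8513 J.
Q = ΔU + W = 8513 + 5675 = 14189 J.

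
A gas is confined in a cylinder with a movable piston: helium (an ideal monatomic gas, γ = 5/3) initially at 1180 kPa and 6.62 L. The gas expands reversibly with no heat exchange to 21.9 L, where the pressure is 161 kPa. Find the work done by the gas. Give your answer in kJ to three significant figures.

W ≈ 6.43 kJ

Adiabatic: W = (P₁V₁ − P₂V₂)/(γ − 1) with γ = 5/3.
P₁V₁ = 7812 J, P₂V₂ = 3526 J.
W = (7812 − 3526) / 0.6667 = 6429 J.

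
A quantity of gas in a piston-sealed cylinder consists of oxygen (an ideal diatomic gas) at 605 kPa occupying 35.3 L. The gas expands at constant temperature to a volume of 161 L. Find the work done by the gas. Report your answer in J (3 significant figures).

Isothermal: W = nRT ln(V₂/V₁) = P₁V₁ ln(V₂/V₁).
P₁V₁ = (605 kPa)(35.3 L) = 21356 J.
W = 21356 × ln(161/35.3) = 21356 × 1.518
W_by_gas = 32409 J.

W ≈ 32400 J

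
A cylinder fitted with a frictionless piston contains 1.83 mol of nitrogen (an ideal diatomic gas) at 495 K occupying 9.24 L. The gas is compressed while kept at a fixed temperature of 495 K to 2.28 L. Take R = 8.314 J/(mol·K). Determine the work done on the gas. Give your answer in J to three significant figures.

W ≈ 10500 J

Isothermal: W = nRT ln(V₂/V₁).
W = (1.83)(8.314)(495) × ln(2.28/9.24)
  = 7531 × -1.399
W_by_gas = -10539 J; work on gas = −W_by = 10539 J.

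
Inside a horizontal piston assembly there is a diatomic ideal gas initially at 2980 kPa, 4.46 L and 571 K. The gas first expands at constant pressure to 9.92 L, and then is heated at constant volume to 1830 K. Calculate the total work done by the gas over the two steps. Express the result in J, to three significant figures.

W_total ≈ 16300 J

Step 1 (isobaric): W = PΔV = (2980 kPa)(9.92 − 4.46 L) = 16271 J.
Step 2 (isochoric): W = 0 (constant volume).
W_total = 16271 + 0 = 16271 J.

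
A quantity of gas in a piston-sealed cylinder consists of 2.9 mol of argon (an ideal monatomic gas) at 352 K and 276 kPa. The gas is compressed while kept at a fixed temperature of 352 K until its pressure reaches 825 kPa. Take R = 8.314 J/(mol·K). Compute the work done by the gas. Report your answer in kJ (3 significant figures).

Isothermal process: W = nRT ln(V₂/V₁) = nRT ln(P₁/P₂).
W = (2.9)(8.314)(352) × ln(276/825)
  = 8487 × ln(0.3345) = 8487 × -1.095
W_by_gas = -9293 J.

W ≈ -9.29 kJ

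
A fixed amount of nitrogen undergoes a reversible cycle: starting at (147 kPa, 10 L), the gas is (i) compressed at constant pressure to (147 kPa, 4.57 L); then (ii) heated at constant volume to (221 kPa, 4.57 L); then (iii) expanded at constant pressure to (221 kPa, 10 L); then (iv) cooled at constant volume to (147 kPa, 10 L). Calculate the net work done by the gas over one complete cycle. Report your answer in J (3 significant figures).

Constant-volume legs do no work.
W(i) = (147)(4.57 − 10) = -798.2 J; W(iii) = (221)(10 − 4.57) = 1200 J.
W_net = -798.2 + 1200 = 401.8 J (the clockwise enclosed area).

W_net ≈ 402 J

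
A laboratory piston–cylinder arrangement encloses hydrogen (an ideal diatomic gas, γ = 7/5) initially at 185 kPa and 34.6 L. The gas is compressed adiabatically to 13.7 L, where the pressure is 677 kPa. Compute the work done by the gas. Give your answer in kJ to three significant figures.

Adiabatic: W = (P₁V₁ − P₂V₂)/(γ − 1) with γ = 7/5.
P₁V₁ = 6401 J, P₂V₂ = 9275 J.
W = (6401 − 9275) / 0.4 = -7185 J.

W ≈ -7.18 kJ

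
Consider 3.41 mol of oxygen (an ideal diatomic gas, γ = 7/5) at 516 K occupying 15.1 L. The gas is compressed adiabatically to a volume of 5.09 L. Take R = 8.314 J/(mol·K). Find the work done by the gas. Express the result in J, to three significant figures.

W ≈ -19900 J

Adiabatic: TV^(γ−1) = const with γ = 7/5.
T₂ = T₁ (V₁/V₂)^(γ−1) = 516 × (15.1/5.09)^0.4 = 516 × 1.545 = 797.2 K.
W_by = nCᵥ(T₁ − T₂) = (3.41)(20.79)(516 − 797.2) = -19929 J.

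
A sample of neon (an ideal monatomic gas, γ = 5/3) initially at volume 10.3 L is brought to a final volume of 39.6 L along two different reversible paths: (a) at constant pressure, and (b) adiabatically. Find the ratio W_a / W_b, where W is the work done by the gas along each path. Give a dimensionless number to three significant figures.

Path (a) isobaric: W = P₁(V₂ − V₁) → W_a/(P₁V₁) = 2.845.
Path (b) adiabatic: W = P₁V₁(1 − (V₁/V₂)^(γ−1))/(γ−1) → W_b/(P₁V₁) = 0.8888.
W_a / W_b = 2.845 / 0.8888 = 3.201.

W_a / W_b ≈ 3.20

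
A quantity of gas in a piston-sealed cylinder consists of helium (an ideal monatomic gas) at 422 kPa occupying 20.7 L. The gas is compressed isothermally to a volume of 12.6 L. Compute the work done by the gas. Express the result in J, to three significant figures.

W ≈ -4340 J

Isothermal: W = nRT ln(V₂/V₁) = P₁V₁ ln(V₂/V₁).
P₁V₁ = (422 kPa)(20.7 L) = 8735 J.
W = 8735 × ln(12.6/20.7) = 8735 × -0.4964
W_by_gas = -4337 J.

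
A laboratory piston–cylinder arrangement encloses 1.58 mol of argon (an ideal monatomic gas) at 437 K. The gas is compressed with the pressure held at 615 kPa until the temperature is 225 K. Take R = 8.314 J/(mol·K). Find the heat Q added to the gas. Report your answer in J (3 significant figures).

Q ≈ -6960 J

Isobaric: W = nRΔT = (1.58)(8.314)(-212) = -2785 J.
ΔU = nCᵥΔT with Cᵥ = 3R/2: ΔU = (1.58)(12.47)(-212) = -4177 J.
Q = ΔU + W = -4177 − 2785 = -6962 J.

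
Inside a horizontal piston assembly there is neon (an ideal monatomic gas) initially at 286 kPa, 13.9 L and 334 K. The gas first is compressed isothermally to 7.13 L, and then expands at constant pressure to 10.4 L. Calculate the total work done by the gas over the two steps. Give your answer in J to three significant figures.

Step 1 (isothermal): W = P₁V₁ ln(V₂/V₁) = (3975) ln(7.13/13.9) = -2654 J.
After step 1: P = 557.6 kPa, V = 7.13 L, T = 334 K.
Step 2 (isobaric): W = PΔV = (557.6 kPa)(10.4 − 7.13 L) = 1823 J.
W_total = -2654 + 1823 = -830.7 J.

W_total ≈ -831 J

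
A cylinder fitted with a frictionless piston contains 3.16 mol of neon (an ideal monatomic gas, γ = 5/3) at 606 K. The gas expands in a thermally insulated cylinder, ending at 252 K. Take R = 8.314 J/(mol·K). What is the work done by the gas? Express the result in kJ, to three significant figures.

Adiabatic ⇒ Q = 0, so W_by = −ΔU = nCᵥ(T₁ − T₂).
Cᵥ = 3R/2 = 12.47 J/(mol·K).
W = (3.16)(12.47)(606 − 252) = 13951 J.

W ≈ 14.0 kJ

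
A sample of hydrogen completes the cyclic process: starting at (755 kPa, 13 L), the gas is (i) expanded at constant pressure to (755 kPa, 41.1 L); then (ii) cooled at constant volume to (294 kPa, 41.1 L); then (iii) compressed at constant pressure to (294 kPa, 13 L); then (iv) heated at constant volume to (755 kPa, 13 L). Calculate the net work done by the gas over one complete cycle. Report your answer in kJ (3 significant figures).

W_net ≈ 13.0 kJ

Constant-volume legs do no work.
W(i) = (755)(41.1 − 13) = 21216 J; W(iii) = (294)(13 − 41.1) = -8261 J.
W_net = 21216 − 8261 = 12954 J (the clockwise enclosed area).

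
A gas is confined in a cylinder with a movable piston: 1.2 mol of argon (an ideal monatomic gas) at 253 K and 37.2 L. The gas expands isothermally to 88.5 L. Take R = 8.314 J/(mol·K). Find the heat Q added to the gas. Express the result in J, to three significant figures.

Isothermal ⇒ ΔU = 0, so Q = W = nRT ln(V₂/V₁).
Q = (1.2)(8.314)(253) ln(88.5/37.2) = 2524 × 0.8667 = 2188 J.

Q ≈ 2190 J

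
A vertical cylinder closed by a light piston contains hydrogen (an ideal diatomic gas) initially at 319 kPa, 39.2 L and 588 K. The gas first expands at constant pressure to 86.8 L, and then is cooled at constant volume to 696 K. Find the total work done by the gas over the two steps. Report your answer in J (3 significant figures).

Step 1 (isobaric): W = PΔV = (319 kPa)(86.8 − 39.2 L) = 15184 J.
Step 2 (isochoric): W = 0 (constant volume).
W_total = 15184 + 0 = 15184 J.

W_total ≈ 15200 J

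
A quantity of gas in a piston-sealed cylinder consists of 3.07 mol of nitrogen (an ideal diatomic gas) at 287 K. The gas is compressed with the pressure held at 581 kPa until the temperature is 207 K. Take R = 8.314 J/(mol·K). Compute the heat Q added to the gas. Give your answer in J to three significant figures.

Q ≈ -7150 J

Isobaric: W = nRΔT = (3.07)(8.314)(-80) = -2042 J.
ΔU = nCᵥΔT with Cᵥ = 5R/2: ΔU = (3.07)(20.79)(-80) = -5105 J.
Q = ΔU + W = -5105 − 2042 = -7147 J.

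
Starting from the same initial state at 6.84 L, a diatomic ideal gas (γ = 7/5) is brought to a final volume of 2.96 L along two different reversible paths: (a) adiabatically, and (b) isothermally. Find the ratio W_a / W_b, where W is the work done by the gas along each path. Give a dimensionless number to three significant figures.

Path (a) adiabatic: W = P₁V₁(1 − (V₁/V₂)^(γ−1))/(γ−1) → W_a/(P₁V₁) = -0.995.
Path (b) isothermal: W = P₁V₁ ln(V₂/V₁) → W_b/(P₁V₁) = -0.8376.
W_a / W_b = -0.995 / -0.8376 = 1.188.

W_a / W_b ≈ 1.19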